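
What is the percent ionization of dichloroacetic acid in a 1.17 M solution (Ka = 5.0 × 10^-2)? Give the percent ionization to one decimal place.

Cl2CHCOOH ⇌ Cl2CHCOO- + H+; let x = [H+] at equilibrium.
Ka = x²/(C₀ − x); solving the quadratic gives x = 2.18 × 10^-1 M.
% ionization = x/C₀ × 100% = 2.18 × 10^-1/1.17 × 100% = 18.6%

18.6%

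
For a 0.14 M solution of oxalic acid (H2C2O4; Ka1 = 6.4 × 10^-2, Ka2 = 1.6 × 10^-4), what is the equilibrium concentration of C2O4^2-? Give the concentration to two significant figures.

1.6 × 10^-4 M

First ionization gives [H+] ≈ [HC2O4-] = 6.79 × 10^-2 M.
Second step: Ka2 = [H+][C2O4^2-]/[HC2O4-] ≈ [C2O4^2-] (since [H+] ≈ [HC2O4-]).
So [C2O4^2-] ≈ Ka2.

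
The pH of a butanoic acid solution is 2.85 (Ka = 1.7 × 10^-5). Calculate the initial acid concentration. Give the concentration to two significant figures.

[H+] = 10^(-2.85) = 1.41 × 10^-3 M = x
Ka = x²/(C₀ − x) ⇒ C₀ = x + x²/Ka
C₀ = 1.41 × 10^-3 + (1.41 × 10^-3)²/(1.7 × 10^-5) = 1.18 × 10^-1 M

C₀ = 1.2 × 10^-1 M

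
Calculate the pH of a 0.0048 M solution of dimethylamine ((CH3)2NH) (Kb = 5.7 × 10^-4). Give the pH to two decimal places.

pH = 11.14

(CH3)2NH + H2O ⇌ (CH3)2NH2+ + OH-
From the ICE table, Kb = [OH-]²/(0.0048 − [OH-]) = 5.7 × 10^-4.
[OH-] is not negligible relative to C₀; solve [OH-]² + 0.00057·[OH-] − 2.74e-06 = 0.
[OH-] = [−0.00057 + √(0.00057² + 1.09e-05)]/2 = 1.39 × 10^-3 M
pOH = −log(1.39 × 10^-3) = 2.86; pH = 14.00 − 2.86 = 11.14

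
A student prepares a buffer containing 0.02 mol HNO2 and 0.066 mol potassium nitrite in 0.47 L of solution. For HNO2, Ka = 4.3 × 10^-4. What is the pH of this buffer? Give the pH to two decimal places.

pKa = −log(4.3 × 10^-4) = 3.367
Using pH = pKa + log([base]/[acid]) with [base]/[acid] = 0.066/0.02:
pH = 3.367 + (+0.519) = 3.89

pH = 3.89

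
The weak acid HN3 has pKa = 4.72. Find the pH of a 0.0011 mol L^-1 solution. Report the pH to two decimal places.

HN3 ⇌ N3- + H+
Ka = 10^(−4.72) = 1.91 × 10^-5
Ka = [H+]²/(0.0011 − [H+]) = 1.91 × 10^-5
[H+] is not negligible relative to C₀; solve [H+]² + 1.91e-05·[H+] − 2.1e-08 = 0.
[H+] = (−Ka + √(Ka² + 4·Ka·C₀))/2 = 1.36 × 10^-4 M
pH = −log(1.36 × 10^-4) = 3.87

pH = 3.87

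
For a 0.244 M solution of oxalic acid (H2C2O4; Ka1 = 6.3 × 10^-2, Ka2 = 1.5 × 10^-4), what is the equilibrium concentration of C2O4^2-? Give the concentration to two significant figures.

1.5 × 10^-4 M

First ionization gives [H+] ≈ [HC2O4-] = 9.64 × 10^-2 M.
Second step: Ka2 = [H+][C2O4^2-]/[HC2O4-] ≈ [C2O4^2-] (since [H+] ≈ [HC2O4-]).
So [C2O4^2-] ≈ Ka2.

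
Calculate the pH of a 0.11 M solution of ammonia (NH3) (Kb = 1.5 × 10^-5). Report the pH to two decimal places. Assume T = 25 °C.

pH = 11.11

NH3 + H2O ⇌ NH4+ + OH-
Kb = [OH-]²/(0.11 − [OH-]) = 1.5 × 10^-5
Neglecting [OH-] in the denominator: [OH-] = √(1.5 × 10^-5 × 0.11) = 1.28 × 10^-3 M
pOH = 2.89, so pH = 14.00 − pOH = 11.11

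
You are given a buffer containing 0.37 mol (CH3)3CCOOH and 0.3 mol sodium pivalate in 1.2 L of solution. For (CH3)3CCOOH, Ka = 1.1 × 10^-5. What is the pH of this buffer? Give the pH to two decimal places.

pKa = −log(1.1 × 10^-5) = 4.959
pH = pKa + log([A⁻]/[HA]) = 4.959 + log(0.3/0.37)
pH = 4.959 + (-0.091) = 4.87

pH = 4.87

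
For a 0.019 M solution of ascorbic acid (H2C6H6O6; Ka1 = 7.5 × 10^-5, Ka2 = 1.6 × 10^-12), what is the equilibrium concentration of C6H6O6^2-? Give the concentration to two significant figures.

1.6 × 10^-12 M

First ionization gives [H+] ≈ [HC6H6O6-] = 1.16 × 10^-3 M.
Second step: Ka2 = [H+][C6H6O6^2-]/[HC6H6O6-] ≈ [C6H6O6^2-] (since [H+] ≈ [HC6H6O6-]).
So [C6H6O6^2-] ≈ Ka2.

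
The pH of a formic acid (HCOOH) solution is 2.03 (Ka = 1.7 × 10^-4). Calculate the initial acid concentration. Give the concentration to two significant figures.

[H+] = 10^(-2.03) = 9.33 × 10^-3 M = x
Ka = x²/(C₀ − x) ⇒ C₀ = x + x²/Ka
C₀ = 9.33 × 10^-3 + (9.33 × 10^-3)²/(1.7 × 10^-4) = 5.21 × 10^-1 M

C₀ = 5.2 × 10^-1 M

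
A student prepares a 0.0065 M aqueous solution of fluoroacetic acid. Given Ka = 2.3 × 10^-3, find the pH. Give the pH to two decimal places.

pH = 2.54

FCH2COOH ⇌ FCH2COO- + H+
Ka = x²/(0.0065 − x) = 2.3 × 10^-3
The 5% rule fails; solving x² + Ka·x − Ka·C₀ = 0 exactly:
x = [−0.0023 + √(0.0023² + 5.98e-05)]/2 = 2.88 × 10^-3 M
pH = −log[H+] = −log(2.88 × 10^-3) = 2.54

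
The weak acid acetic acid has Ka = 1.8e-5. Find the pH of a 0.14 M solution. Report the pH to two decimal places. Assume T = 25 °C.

pH = 2.80

CH3COOH ⇌ CH3COO- + H+
From the ICE table, Ka = [H+]²/(0.14 − [H+]) = 1.8 × 10^-5.
Since Ka ≪ C₀, [H+] ≈ √(Ka·C₀) = 1.59 × 10^-3 M.
Check: 1.1% ionized — well under 5%, approximation valid.
pH = −log[H+] = −log(1.59 × 10^-3) = 2.80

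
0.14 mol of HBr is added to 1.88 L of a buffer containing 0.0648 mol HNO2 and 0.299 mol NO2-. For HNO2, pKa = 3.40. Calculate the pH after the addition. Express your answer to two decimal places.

Added H+ converts NO2- to HNO2: HNO2 → 0.205 mol, NO2- → 0.159 mol.
pH = pKa + log([A⁻]/[HA]) = 3.40 + log(0.159/0.205) = 3.40 -0.110

pH = 3.29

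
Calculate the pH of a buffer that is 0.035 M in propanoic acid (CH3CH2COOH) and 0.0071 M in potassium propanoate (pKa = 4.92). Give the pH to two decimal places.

Henderson–Hasselbalch: pH = pKa + log([CH3CH2COO-]/[CH3CH2COOH]) = 4.92 + log(0.0071/0.035)
pH = 4.92 + (-0.693) = 4.23

pH = 4.23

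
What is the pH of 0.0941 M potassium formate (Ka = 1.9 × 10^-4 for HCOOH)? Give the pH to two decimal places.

pH = 8.35

HCOO- is the conjugate base of the weak acid HCOOH.
Kb = Kw/Ka = 1.0×10^-14 / 1.9 × 10^-4 = 5.26 × 10^-11
Kb = x²/(0.0941 − x) = 5.26 × 10^-11
Since Kb ≪ C₀, x ≈ √(Kb·C₀) = 2.22 × 10^-6 M.
(x/C₀ = 0.0024% < 5%, so the approximation holds.)
pOH = 5.65, so pH = 14.00 − pOH = 8.35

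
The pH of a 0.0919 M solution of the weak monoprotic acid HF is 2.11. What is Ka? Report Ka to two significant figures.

Ka = 7.2 × 10^-4

[H+] = 10^(-2.11) = 7.76 × 10^-3 M
At equilibrium [HA] = 0.0919 − 7.76 × 10^-3 = 8.41 × 10^-2 M
Ka = [H+][A-]/[HA] = (7.76 × 10^-3)² / 8.41 × 10^-2 = 7.2 × 10^-4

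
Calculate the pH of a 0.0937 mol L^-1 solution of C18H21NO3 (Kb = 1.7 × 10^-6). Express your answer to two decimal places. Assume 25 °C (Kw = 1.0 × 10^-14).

pH = 10.60

C18H21NO3 + H2O ⇌ C18H22NO3+ + OH-
Let x = [OH-] at equilibrium. Kb = x²/(0.0937 − x).
Neglecting x in the denominator: x = √(1.7 × 10^-6 × 0.0937) = 3.99 × 10^-4 M
Check: 0.43% ionized — well under 5%, approximation valid.
pOH = −log(3.99 × 10^-4) = 3.40; pH = 14.00 − 3.40 = 10.60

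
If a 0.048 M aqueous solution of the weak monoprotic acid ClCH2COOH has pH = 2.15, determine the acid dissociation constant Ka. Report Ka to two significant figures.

[H+] = 10^(-2.15) = 7.08 × 10^-3 M
At equilibrium [HA] = 0.048 − 7.08 × 10^-3 = 4.09 × 10^-2 M
Ka = [H+][A-]/[HA] = (7.08 × 10^-3)² / 4.09 × 10^-2 = 1.2 × 10^-3

Ka = 1.2 × 10^-3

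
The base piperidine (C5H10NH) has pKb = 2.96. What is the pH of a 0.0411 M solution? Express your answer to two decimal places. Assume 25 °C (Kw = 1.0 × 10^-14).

pH = 11.79

C5H10NH + H2O ⇌ C5H10NH2+ + OH-
Kb = 10^(−2.96) = 1.10 × 10^-3
Kb = [OH-]²/(0.0411 − [OH-]) = 1.10 × 10^-3
The 5% rule fails; solving [OH-]² + Kb·[OH-] − Kb·C₀ = 0 exactly:
[OH-] = [−0.0011 + √(0.0011² + 0.000181)]/2 = 6.20 × 10^-3 M
pOH = 2.21, so pH = 14.00 − pOH = 11.79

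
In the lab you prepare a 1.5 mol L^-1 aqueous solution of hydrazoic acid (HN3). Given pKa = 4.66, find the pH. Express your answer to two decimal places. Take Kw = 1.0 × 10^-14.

HN3 ⇌ N3- + H+
Ka = 10^(−4.66) = 2.19 × 10^-5
From the ICE table, Ka = x²/(1.5 − x) = 2.19 × 10^-5.
Since Ka ≪ C₀, x ≈ √(Ka·C₀) = 5.73 × 10^-3 M.
pH = −log(5.73 × 10^-3) = 2.24

pH = 2.24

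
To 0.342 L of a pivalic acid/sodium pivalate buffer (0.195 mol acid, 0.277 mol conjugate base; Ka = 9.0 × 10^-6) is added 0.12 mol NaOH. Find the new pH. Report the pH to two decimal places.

OH- converts (CH3)3CCOOH to (CH3)3CCOO-: (CH3)3CCOOH → 0.075 mol, (CH3)3CCOO- → 0.397 mol.
pKa = −log(9.0 × 10^-6) = 5.046
pH = pKa + log(n_(CH3)3CCOO-/n_(CH3)3CCOOH) = 5.046 + log(0.397/0.075) = 5.046 + (+0.724)

pH = 5.77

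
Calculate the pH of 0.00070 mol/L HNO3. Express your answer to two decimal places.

pH = 3.15

HNO3 is a strong acid and dissociates completely, so [H+] = 0.00070 M.
pH = -log(0.0007) = 3.15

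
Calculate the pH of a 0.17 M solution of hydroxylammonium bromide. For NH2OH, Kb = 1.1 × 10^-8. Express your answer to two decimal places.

pH = 3.41

NH3OH+ is the conjugate acid of the weak base NH2OH.
Ka = Kw/Kb = 1.0×10^-14 / 1.1 × 10^-8 = 9.09 × 10^-7
From the ICE table, Ka = [H+]²/(0.17 − [H+]) = 9.09 × 10^-7.
Neglecting [H+] in the denominator: [H+] = √(9.09 × 10^-7 × 0.17) = 3.93 × 10^-4 M
([H+]/C₀ = 0.23% < 5%, so the approximation holds.)
pH = −log[H+] = −log(3.93 × 10^-4) = 3.41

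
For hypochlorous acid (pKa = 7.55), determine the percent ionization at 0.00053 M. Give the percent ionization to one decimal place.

HOCl ⇌ OCl- + H+; let x = [H+] at equilibrium.
Ka = 10^(−7.55) = 2.82 × 10^-8
x ≈ √(Ka·C₀) = √(2.82 × 10^-8 × 0.00053) = 3.87 × 10^-6 M
Fraction ionized = 3.87 × 10^-6 / 0.00053 = 0.0073 → 0.7%

0.7%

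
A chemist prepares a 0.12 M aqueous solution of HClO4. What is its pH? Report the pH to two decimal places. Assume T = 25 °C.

HClO4 is a strong acid and dissociates completely, so [H+] = 0.12 M.
pH = -log(0.12) = 0.92

pH = 0.92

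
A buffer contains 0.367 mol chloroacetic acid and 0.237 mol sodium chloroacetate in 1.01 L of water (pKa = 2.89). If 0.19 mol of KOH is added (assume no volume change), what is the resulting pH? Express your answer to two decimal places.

pH = 3.27

After neutralization: n(ClCH2COOH) = 0.177 mol, n(ClCH2COO-) = 0.427 mol.
pH = pKa + log(n_ClCH2COO-/n_ClCH2COOH) = 2.89 + log(0.427/0.177) = 2.89 + (+0.382)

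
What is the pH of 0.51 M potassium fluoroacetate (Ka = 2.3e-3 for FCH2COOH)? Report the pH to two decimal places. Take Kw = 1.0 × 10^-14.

FCH2COO- is the conjugate base of the weak acid FCH2COOH.
Kb = Kw/Ka = 1.0×10^-14 / 2.3 × 10^-3 = 4.35 × 10^-12
From the ICE table, Kb = x²/(0.51 − x) = 4.35 × 10^-12.
Neglecting x in the denominator: x = √(4.35 × 10^-12 × 0.51) = 1.49 × 10^-6 M
Check: 0.00029% ionized — well under 5%, approximation valid.
pOH = 5.83, so pH = 14.00 − pOH = 8.17

pH = 8.17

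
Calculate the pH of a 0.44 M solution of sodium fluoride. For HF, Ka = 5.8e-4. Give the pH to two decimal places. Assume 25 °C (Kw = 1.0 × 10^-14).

F- is the conjugate base of the weak acid HF.
Kb = Kw/Ka = 1.0×10^-14 / 5.8 × 10^-4 = 1.72 × 10^-11
Let x = [OH-] at equilibrium. Kb = x²/(0.44 − x).
Neglecting x in the denominator: x = √(1.72 × 10^-11 × 0.44) = 2.75 × 10^-6 M
pOH = 5.56, so pH = 14.00 − pOH = 8.44

pH = 8.44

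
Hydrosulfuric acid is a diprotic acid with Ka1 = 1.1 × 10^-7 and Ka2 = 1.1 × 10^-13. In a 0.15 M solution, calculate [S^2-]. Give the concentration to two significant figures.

1.1 × 10^-13 M

First ionization gives [H+] ≈ [HS-] = 1.28 × 10^-4 M.
Second step: Ka2 = [H+][S^2-]/[HS-] ≈ [S^2-] (since [H+] ≈ [HS-]).
So [S^2-] ≈ Ka2.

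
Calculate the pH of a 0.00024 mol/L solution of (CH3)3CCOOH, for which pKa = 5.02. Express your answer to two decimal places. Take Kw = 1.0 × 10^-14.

pH = 4.36

(CH3)3CCOOH ⇌ (CH3)3CCOO- + H+
Ka = 10^(−5.02) = 9.55 × 10^-6
Ka = x²/(0.00024 − x) = 9.55 × 10^-6
x is not negligible relative to C₀; solve x² + 9.55e-06·x − 2.29e-09 = 0.
x = (−Ka + √(Ka² + 4·Ka·C₀))/2 = 4.33 × 10^-5 M
pH = −log(4.33 × 10^-5) = 4.36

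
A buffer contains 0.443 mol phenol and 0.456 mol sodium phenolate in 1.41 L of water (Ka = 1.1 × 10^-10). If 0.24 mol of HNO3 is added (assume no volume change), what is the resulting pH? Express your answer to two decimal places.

Added H+ converts C6H5O- to C6H5OH: C6H5OH → 0.683 mol, C6H5O- → 0.216 mol.
pKa = −log(1.1 × 10^-10) = 9.959
pH = pKa + log(n_C6H5O-/n_C6H5OH) = 9.959 + log(0.216/0.683) = 9.959 + (-0.500)

pH = 9.46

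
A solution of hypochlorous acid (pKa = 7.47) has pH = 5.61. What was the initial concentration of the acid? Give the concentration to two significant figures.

[H+] = 10^(-5.61) = 2.45 × 10^-6 M = x
Ka = 10^(−7.47) = 3.39 × 10^-8
Ka = x²/(C₀ − x) ⇒ C₀ = x + x²/Ka
C₀ = 2.45 × 10^-6 + (2.45 × 10^-6)²/(3.39 × 10^-8) = 1.80 × 10^-4 M

C₀ = 1.8 × 10^-4 M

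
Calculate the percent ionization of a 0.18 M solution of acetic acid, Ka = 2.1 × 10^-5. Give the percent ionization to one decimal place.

1.1%

CH3COOH ⇌ CH3COO- + H+; let x = [H+] at equilibrium.
x ≈ √(Ka·C₀) = √(2.1 × 10^-5 × 0.18) = 1.94 × 10^-3 M
% ionization = x/C₀ × 100% = 1.94 × 10^-3/0.18 × 100% = 1.1%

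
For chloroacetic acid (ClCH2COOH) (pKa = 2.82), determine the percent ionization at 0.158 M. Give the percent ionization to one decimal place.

ClCH2COOH ⇌ ClCH2COO- + H+; let x = [H+] at equilibrium.
Ka = 10^(−2.82) = 1.51 × 10^-3
Ka = x²/(C₀ − x); solving the quadratic gives x = 1.47 × 10^-2 M.
% ionization = x/C₀ × 100% = 1.47 × 10^-2/0.158 × 100% = 9.3%

9.3%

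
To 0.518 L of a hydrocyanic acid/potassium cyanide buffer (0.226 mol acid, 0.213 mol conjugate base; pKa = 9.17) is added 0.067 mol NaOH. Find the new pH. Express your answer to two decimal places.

OH- converts HCN to CN-: HCN → 0.159 mol, CN- → 0.28 mol.
Henderson–Hasselbalch with mole ratio 0.28/0.159: pH = 9.17 + (+0.246)

pH = 9.42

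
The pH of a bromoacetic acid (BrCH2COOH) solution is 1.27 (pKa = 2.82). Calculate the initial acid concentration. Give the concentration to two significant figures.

[H+] = 10^(-1.27) = 5.37 × 10^-2 M = x
Ka = 10^(−2.82) = 1.51 × 10^-3
Ka = x²/(C₀ − x) ⇒ C₀ = x + x²/Ka
C₀ = 5.37 × 10^-2 + (5.37 × 10^-2)²/(1.51 × 10^-3) = 1.96 M

C₀ = 2.0 M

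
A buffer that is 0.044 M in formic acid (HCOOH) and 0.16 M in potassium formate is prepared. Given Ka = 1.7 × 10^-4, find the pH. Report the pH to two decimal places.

pH = 4.33

pKa = −log(1.7 × 10^-4) = 3.770
Using pH = pKa + log([base]/[acid]) with [base]/[acid] = 0.16/0.044:
pH = 3.770 + (+0.561) = 4.33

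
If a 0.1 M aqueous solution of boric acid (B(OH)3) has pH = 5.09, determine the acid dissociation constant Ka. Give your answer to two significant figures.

[H+] = 10^(-5.09) = 8.13 × 10^-6 M
At equilibrium [HA] = 0.1 − 8.13 × 10^-6 = 1.00 × 10^-1 M
Ka = [H+][A-]/[HA] = (8.13 × 10^-6)² / 1.00 × 10^-1 = 6.6 × 10^-10

Ka = 6.6 × 10^-10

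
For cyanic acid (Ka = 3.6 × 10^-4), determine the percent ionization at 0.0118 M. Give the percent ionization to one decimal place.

16.0%

HOCN ⇌ OCN- + H+; let x = [H+] at equilibrium.
Solve x² + 0.00036x − 4.25e-06 = 0 → x = 1.89 × 10^-3 M
Fraction ionized = 1.89 × 10^-3 / 0.0118 = 0.1602 → 16.0%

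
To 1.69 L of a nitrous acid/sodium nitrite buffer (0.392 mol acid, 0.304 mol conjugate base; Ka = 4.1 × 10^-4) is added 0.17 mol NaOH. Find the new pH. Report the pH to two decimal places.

pH = 3.72

OH- converts HNO2 to NO2-: HNO2 → 0.222 mol, NO2- → 0.474 mol.
pKa = −log(4.1 × 10^-4) = 3.387
pH = pKa + log([A⁻]/[HA]) = 3.387 + log(0.474/0.222) = 3.387 +0.329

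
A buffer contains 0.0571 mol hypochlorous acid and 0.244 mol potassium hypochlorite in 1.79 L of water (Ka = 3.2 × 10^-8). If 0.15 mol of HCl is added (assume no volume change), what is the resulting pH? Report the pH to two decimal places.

Added H+ converts OCl- to HOCl: HOCl → 0.207 mol, OCl- → 0.094 mol.
pKa = −log(3.2 × 10^-8) = 7.495
pH = pKa + log(n_OCl-/n_HOCl) = 7.495 + log(0.094/0.207) = 7.495 + (-0.343)

pH = 7.15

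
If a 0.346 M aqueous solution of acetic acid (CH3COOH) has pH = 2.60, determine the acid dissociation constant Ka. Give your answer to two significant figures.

[H+] = 10^(-2.60) = 2.51 × 10^-3 M
At equilibrium [HA] = 0.346 − 2.51 × 10^-3 = 3.43 × 10^-1 M
Ka = [H+][A-]/[HA] = (2.51 × 10^-3)² / 3.43 × 10^-1 = 1.8 × 10^-5

Ka = 1.8 × 10^-5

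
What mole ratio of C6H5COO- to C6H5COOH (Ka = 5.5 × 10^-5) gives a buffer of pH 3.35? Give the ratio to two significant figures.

pKa = -log(5.5 × 10^-5) = 4.260
pH = pKa + log(r) ⇒ log(r) = 3.35 − 4.260 = -0.910
r = [C6H5COO-]/[C6H5COOH] = 10^(-0.910) = 0.123

ratio = 0.12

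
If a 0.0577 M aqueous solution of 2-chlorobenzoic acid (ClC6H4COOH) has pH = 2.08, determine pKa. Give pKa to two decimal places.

pKa = 2.85

[H+] = 10^(-2.08) = 8.32 × 10^-3 M
At equilibrium [HA] = 0.0577 − 8.32 × 10^-3 = 4.94 × 10^-2 M
Ka = [H+][A-]/[HA] = (8.32 × 10^-3)² / 4.94 × 10^-2 = 1.40 × 10^-3
pKa = -log(1.40 × 10^-3) = 2.85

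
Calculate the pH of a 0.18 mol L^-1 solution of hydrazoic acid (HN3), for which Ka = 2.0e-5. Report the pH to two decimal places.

HN3 ⇌ N3- + H+
Ka = [H+]²/(0.18 − [H+]) = 2.0 × 10^-5
Since Ka ≪ C₀, [H+] ≈ √(Ka·C₀) = 1.90 × 10^-3 M.
([H+]/C₀ = 1.1% < 5%, so the approximation holds.)
pH = −log(1.90 × 10^-3) = 2.72

pH = 2.72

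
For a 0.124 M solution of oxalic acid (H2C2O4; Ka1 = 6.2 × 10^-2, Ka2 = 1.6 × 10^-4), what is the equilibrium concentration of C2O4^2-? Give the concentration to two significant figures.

First ionization gives [H+] ≈ [HC2O4-] = 6.20 × 10^-2 M.
Second step: Ka2 = [H+][C2O4^2-]/[HC2O4-] ≈ [C2O4^2-] (since [H+] ≈ [HC2O4-]).
So [C2O4^2-] ≈ Ka2.

1.6 × 10^-4 M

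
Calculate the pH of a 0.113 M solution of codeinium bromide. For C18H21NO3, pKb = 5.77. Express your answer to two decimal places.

C18H22NO3+ is the conjugate acid of the weak base C18H21NO3.
Kb = 10^(−5.77) = 1.70 × 10^-6
Ka = Kw/Kb = 1.0×10^-14 / 1.70 × 10^-6 = 5.88 × 10^-9
Ka = x²/(0.113 − x) = 5.88 × 10^-9
Neglecting x in the denominator: x = √(5.88 × 10^-9 × 0.113) = 2.58 × 10^-5 M
Check: 0.023% ionized — well under 5%, approximation valid.
pH = −log(2.58 × 10^-5) = 4.59

pH = 4.59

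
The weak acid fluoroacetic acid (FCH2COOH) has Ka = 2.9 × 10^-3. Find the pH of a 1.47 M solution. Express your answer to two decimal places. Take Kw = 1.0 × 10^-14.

FCH2COOH ⇌ FCH2COO- + H+
Ka = x²/(1.47 − x) = 2.9 × 10^-3
Neglecting x in the denominator: x = √(2.9 × 10^-3 × 1.47) = 6.53 × 10^-2 M
(x/C₀ = 4.4% < 5%, so the approximation holds.)
pH = −log[H+] = −log(6.53 × 10^-2) = 1.19

pH = 1.19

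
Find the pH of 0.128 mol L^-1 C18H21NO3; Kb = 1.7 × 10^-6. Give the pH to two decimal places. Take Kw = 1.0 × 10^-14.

pH = 10.67

C18H21NO3 + H2O ⇌ C18H22NO3+ + OH-
Let x = [OH-] at equilibrium. Kb = x²/(0.128 − x).
Neglecting x in the denominator: x = √(1.7 × 10^-6 × 0.128) = 4.66 × 10^-4 M
Check: 0.36% ionized — well under 5%, approximation valid.
pOH = 3.33, so pH = 14.00 − pOH = 10.67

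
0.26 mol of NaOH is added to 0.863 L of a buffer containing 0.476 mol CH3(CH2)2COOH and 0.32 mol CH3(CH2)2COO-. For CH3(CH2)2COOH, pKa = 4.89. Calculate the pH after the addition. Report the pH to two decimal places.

After neutralization: n(CH3(CH2)2COOH) = 0.216 mol, n(CH3(CH2)2COO-) = 0.58 mol.
Henderson–Hasselbalch with mole ratio 0.58/0.216: pH = 4.89 + (+0.429)

pH = 5.32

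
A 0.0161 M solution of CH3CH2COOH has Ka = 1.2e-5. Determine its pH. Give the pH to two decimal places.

pH = 3.36

CH3CH2COOH ⇌ CH3CH2COO- + H+
From the ICE table, Ka = [H+]²/(0.0161 − [H+]) = 1.2 × 10^-5.
Neglecting [H+] in the denominator: [H+] = √(1.2 × 10^-5 × 0.0161) = 4.40 × 10^-4 M
([H+]/C₀ = 2.7% < 5%, so the approximation holds.)
pH = −log[H+] = −log(4.40 × 10^-4) = 3.36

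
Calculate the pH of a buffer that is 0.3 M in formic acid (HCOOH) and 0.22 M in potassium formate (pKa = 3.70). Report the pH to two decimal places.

pH = 3.57

Henderson–Hasselbalch: pH = pKa + log([HCOO-]/[HCOOH]) = 3.70 + log(0.22/0.3)
pH = 3.70 + (-0.135) = 3.57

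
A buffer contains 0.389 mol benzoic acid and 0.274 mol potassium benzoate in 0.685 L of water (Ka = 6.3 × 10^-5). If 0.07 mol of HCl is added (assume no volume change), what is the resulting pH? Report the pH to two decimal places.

pH = 3.85

Added H+ converts C6H5COO- to C6H5COOH: C6H5COOH → 0.459 mol, C6H5COO- → 0.204 mol.
pKa = −log(6.3 × 10^-5) = 4.201
pH = pKa + log([A⁻]/[HA]) = 4.201 + log(0.204/0.459) = 4.201 -0.352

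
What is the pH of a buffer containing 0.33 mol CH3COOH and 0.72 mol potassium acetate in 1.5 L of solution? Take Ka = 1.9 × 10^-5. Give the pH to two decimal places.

pKa = −log(1.9 × 10^-5) = 4.721
Henderson–Hasselbalch: pH = pKa + log([CH3COO-]/[CH3COOH]) = 4.721 + log(0.72/0.33)
pH = 4.721 + (+0.339) = 5.06

pH = 5.06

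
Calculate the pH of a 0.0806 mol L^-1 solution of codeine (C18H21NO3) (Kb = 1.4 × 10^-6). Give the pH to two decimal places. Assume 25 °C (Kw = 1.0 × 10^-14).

pH = 10.53

C18H21NO3 + H2O ⇌ C18H22NO3+ + OH-
From the ICE table, Kb = [OH-]²/(0.0806 − [OH-]) = 1.4 × 10^-6.
Since Kb ≪ C₀, [OH-] ≈ √(Kb·C₀) = 3.36 × 10^-4 M.
pOH = 3.47, so pH = 14.00 − pOH = 10.53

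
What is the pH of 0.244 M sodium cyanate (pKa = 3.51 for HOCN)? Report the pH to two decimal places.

OCN- is the conjugate base of the weak acid HOCN.
Ka = 10^(−3.51) = 3.09 × 10^-4
Kb = Kw/Ka = 1.0×10^-14 / 3.09 × 10^-4 = 3.24 × 10^-11
Kb = [OH-]²/(0.244 − [OH-]) = 3.24 × 10^-11
Assume [OH-] ≪ 0.244: [OH-] ≈ √(3.24 × 10^-11 × 0.244) = 2.81 × 10^-6 M
pOH = 5.55, so pH = 14.00 − pOH = 8.45

pH = 8.45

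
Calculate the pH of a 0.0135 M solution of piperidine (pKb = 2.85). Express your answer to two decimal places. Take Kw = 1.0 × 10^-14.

C5H10NH + H2O ⇌ C5H10NH2+ + OH-
Kb = 10^(−2.85) = 1.41 × 10^-3
Let x = [OH-] at equilibrium. Kb = x²/(0.0135 − x).
x is not negligible relative to C₀; solve x² + 0.00141·x − 1.9e-05 = 0.
x = [−0.00141 + √(0.00141² + 7.61e-05)]/2 = 3.71 × 10^-3 M
pOH = −log(3.71 × 10^-3) = 2.43; pH = 14.00 − 2.43 = 11.57

pH = 11.57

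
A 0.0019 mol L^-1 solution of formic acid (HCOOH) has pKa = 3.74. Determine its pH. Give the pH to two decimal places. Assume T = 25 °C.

HCOOH ⇌ HCOO- + H+
Ka = 10^(−3.74) = 1.82 × 10^-4
From the ICE table, Ka = [H+]²/(0.0019 − [H+]) = 1.82 × 10^-4.
Here C₀/Ka ≈ 10.4, so the small-[H+] approximation fails. Use the quadratic:
[H+] = [−0.000182 + √(0.000182² + 1.38e-06)]/2 = 5.04 × 10^-4 M
pH = −log(5.04 × 10^-4) = 3.30

pH = 3.30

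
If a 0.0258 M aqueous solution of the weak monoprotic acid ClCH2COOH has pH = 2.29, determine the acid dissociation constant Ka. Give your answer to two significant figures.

Ka = 1.3 × 10^-3

[H+] = 10^(-2.29) = 5.13 × 10^-3 M
At equilibrium [HA] = 0.0258 − 5.13 × 10^-3 = 2.07 × 10^-2 M
Ka = [H+][A-]/[HA] = (5.13 × 10^-3)² / 2.07 × 10^-2 = 1.3 × 10^-3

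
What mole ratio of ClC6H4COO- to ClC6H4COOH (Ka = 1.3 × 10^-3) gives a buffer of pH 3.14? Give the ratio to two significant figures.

pKa = -log(1.3 × 10^-3) = 2.886
pH = pKa + log(r) ⇒ log(r) = 3.14 − 2.886 = +0.254
r = [ClC6H4COO-]/[ClC6H4COOH] = 10^(+0.254) = 1.79

ratio = 1.8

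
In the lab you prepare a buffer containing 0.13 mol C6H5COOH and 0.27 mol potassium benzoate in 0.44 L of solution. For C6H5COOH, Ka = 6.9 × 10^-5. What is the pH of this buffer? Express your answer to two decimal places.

pH = 4.48

pKa = −log(6.9 × 10^-5) = 4.161
Using pH = pKa + log([base]/[acid]) with [base]/[acid] = 0.27/0.13:
pH = 4.161 + (+0.317) = 4.48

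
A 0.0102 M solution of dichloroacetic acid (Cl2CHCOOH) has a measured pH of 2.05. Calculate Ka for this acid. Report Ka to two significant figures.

[H+] = 10^(-2.05) = 8.91 × 10^-3 M
At equilibrium [HA] = 0.0102 − 8.91 × 10^-3 = 1.29 × 10^-3 M
Ka = [H+][A-]/[HA] = (8.91 × 10^-3)² / 1.29 × 10^-3 = 6.2 × 10^-2

Ka = 6.2 × 10^-2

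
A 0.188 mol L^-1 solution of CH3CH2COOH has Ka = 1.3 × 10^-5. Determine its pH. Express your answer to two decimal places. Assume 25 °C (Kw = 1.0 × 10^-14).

pH = 2.81

CH3CH2COOH ⇌ CH3CH2COO- + H+
From the ICE table, Ka = [H+]²/(0.188 − [H+]) = 1.3 × 10^-5.
Neglecting [H+] in the denominator: [H+] = √(1.3 × 10^-5 × 0.188) = 1.56 × 10^-3 M
pH = −log[H+] = −log(1.56 × 10^-3) = 2.81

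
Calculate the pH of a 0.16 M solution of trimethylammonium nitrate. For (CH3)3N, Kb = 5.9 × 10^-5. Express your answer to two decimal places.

pH = 5.28

(CH3)3NH+ is the conjugate acid of the weak base (CH3)3N.
Ka = Kw/Kb = 1.0×10^-14 / 5.9 × 10^-5 = 1.69 × 10^-10
From the ICE table, Ka = x²/(0.16 − x) = 1.69 × 10^-10.
Since Ka ≪ C₀, x ≈ √(Ka·C₀) = 5.20 × 10^-6 M.
(x/C₀ = 0.0033% < 5%, so the approximation holds.)
pH = −log(5.20 × 10^-6) = 5.28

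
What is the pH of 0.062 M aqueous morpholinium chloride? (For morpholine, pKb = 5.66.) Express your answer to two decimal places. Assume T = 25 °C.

C4H8ONH2+ is the conjugate acid of the weak base C4H8ONH.
Kb = 10^(−5.66) = 2.19 × 10^-6
Ka = Kw/Kb = 1.0×10^-14 / 2.19 × 10^-6 = 4.57 × 10^-9
Ka = x²/(0.062 − x) = 4.57 × 10^-9
Since Ka ≪ C₀, x ≈ √(Ka·C₀) = 1.68 × 10^-5 M.
(x/C₀ = 0.027% < 5%, so the approximation holds.)
pH = −log(1.68 × 10^-5) = 4.77

pH = 4.77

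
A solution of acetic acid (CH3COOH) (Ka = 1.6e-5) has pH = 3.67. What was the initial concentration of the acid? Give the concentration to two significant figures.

[H+] = 10^(-3.67) = 2.14 × 10^-4 M = x
Ka = x²/(C₀ − x) ⇒ C₀ = x + x²/Ka
C₀ = 2.14 × 10^-4 + (2.14 × 10^-4)²/(1.6 × 10^-5) = 3.08 × 10^-3 M

C₀ = 3.1 × 10^-3 M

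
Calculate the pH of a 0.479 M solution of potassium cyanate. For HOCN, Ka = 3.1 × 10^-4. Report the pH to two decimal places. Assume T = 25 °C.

pH = 8.59

OCN- is the conjugate base of the weak acid HOCN.
Kb = Kw/Ka = 1.0×10^-14 / 3.1 × 10^-4 = 3.23 × 10^-11
From the ICE table, Kb = x²/(0.479 − x) = 3.23 × 10^-11.
Since Kb ≪ C₀, x ≈ √(Kb·C₀) = 3.93 × 10^-6 M.
pOH = 5.41, so pH = 14.00 − pOH = 8.59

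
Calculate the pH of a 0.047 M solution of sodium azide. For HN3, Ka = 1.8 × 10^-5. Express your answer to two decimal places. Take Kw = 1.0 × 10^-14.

pH = 8.71

N3- is the conjugate base of the weak acid HN3.
Kb = Kw/Ka = 1.0×10^-14 / 1.8 × 10^-5 = 5.56 × 10^-10
Kb = [OH-]²/(0.047 − [OH-]) = 5.56 × 10^-10
Since Kb ≪ C₀, [OH-] ≈ √(Kb·C₀) = 5.11 × 10^-6 M.
([OH-]/C₀ = 0.011% < 5%, so the approximation holds.)
pOH = 5.29, so pH = 14.00 − pOH = 8.71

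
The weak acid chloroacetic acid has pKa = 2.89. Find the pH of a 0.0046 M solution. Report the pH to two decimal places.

pH = 2.73

ClCH2COOH ⇌ ClCH2COO- + H+
Ka = 10^(−2.89) = 1.29 × 10^-3
From the ICE table, Ka = [H+]²/(0.0046 − [H+]) = 1.29 × 10^-3.
[H+] is not negligible relative to C₀; solve [H+]² + 0.00129·[H+] − 5.93e-06 = 0.
[H+] = (−Ka + √(Ka² + 4·Ka·C₀))/2 = 1.87 × 10^-3 M
pH = −log(1.87 × 10^-3) = 2.73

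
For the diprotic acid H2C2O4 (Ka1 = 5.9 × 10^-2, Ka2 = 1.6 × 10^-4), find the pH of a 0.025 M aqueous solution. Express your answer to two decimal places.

pH = 1.72

Ka1 ≫ Ka2, so treat the first dissociation as the only significant source of H+.
Ka1 = x²/(0.025 − x) = 5.9 × 10^-2
Solving the quadratic: x = (−Ka1 + √(Ka1² + 4·Ka1·C₀))/2 = 1.89 × 10^-2 M
pH = −log(1.89 × 10^-2) = 1.72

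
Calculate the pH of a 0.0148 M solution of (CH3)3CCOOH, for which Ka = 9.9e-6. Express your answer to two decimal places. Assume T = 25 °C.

pH = 3.42

(CH3)3CCOOH ⇌ (CH3)3CCOO- + H+
From the ICE table, Ka = [H+]²/(0.0148 − [H+]) = 9.9 × 10^-6.
Neglecting [H+] in the denominator: [H+] = √(9.9 × 10^-6 × 0.0148) = 3.83 × 10^-4 M
pH = −log(3.83 × 10^-4) = 3.42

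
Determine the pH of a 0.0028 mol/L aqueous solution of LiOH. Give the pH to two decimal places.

pH = 11.45

LiOH is a strong base; [OH-] = 0.0028 M.
pOH = -log(0.0028) = 2.55
pH = 14.00 - 2.55 = 11.45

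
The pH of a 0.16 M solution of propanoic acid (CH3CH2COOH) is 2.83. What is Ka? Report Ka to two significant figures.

Ka = 1.4 × 10^-5

[H+] = 10^(-2.83) = 1.48 × 10^-3 M
At equilibrium [HA] = 0.16 − 1.48 × 10^-3 = 1.59 × 10^-1 M
Ka = [H+][A-]/[HA] = (1.48 × 10^-3)² / 1.59 × 10^-1 = 1.4 × 10^-5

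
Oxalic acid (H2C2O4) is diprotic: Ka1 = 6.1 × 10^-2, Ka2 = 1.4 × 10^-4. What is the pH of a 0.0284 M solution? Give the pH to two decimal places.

Ka1 ≫ Ka2, so treat the first dissociation as the only significant source of H+.
Ka1 = x²/(0.0284 − x) = 6.1 × 10^-2
Solving the quadratic: x = (−Ka1 + √(Ka1² + 4·Ka1·C₀))/2 = 2.11 × 10^-2 M
pH = −log(2.11 × 10^-2) = 1.68

pH = 1.68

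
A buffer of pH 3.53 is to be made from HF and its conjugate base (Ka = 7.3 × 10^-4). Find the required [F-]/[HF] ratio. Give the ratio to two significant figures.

pKa = -log(7.3 × 10^-4) = 3.137
pH = pKa + log(r) ⇒ log(r) = 3.53 − 3.137 = +0.393
r = [F-]/[HF] = 10^(+0.393) = 2.47

ratio = 2.5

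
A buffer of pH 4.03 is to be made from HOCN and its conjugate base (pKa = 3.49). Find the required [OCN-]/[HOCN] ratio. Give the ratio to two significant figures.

pH = pKa + log(r) ⇒ log(r) = 4.03 − 3.49 = +0.54
r = [OCN-]/[HOCN] = 10^(+0.54) = 3.47

ratio = 3.5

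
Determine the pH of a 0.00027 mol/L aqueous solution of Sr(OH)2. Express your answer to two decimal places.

Sr(OH)2 is a strong base (each formula unit releases 2 OH-); [OH-] = 0.00054 M.
pOH = -log(0.00054) = 3.27
pH = 14.00 - 3.27 = 10.73

pH = 10.73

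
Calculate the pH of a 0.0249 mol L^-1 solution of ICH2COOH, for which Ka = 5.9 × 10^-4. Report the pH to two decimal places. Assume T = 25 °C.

pH = 2.45

ICH2COOH ⇌ ICH2COO- + H+
Let x = [H+] at equilibrium. Ka = x²/(0.0249 − x).
x is not negligible relative to C₀; solve x² + 0.00059·x − 1.47e-05 = 0.
x = (−Ka + √(Ka² + 4·Ka·C₀))/2 = 3.55 × 10^-3 M
pH = −log[H+] = −log(3.55 × 10^-3) = 2.45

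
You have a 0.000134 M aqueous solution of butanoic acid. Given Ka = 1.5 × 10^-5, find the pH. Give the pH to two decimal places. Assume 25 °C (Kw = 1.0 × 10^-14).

CH3(CH2)2COOH ⇌ CH3(CH2)2COO- + H+
From the ICE table, Ka = x²/(0.000134 − x) = 1.5 × 10^-5.
x is not negligible relative to C₀; solve x² + 1.5e-05·x − 2.01e-09 = 0.
x = (−Ka + √(Ka² + 4·Ka·C₀))/2 = 3.80 × 10^-5 M
pH = −log[H+] = −log(3.80 × 10^-5) = 4.42

pH = 4.42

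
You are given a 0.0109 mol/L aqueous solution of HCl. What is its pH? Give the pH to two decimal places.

HCl is a strong acid and dissociates completely, so [H+] = 0.0109 M.
pH = -log(0.0109) = 1.96

pH = 1.96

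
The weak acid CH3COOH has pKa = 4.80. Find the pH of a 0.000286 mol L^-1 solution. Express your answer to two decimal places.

pH = 4.22

CH3COOH ⇌ CH3COO- + H+
Ka = 10^(−4.80) = 1.58 × 10^-5
Let x = [H+] at equilibrium. Ka = x²/(0.000286 − x).
x is not negligible relative to C₀; solve x² + 1.58e-05·x − 4.52e-09 = 0.
x = (−Ka + √(Ka² + 4·Ka·C₀))/2 = 5.98 × 10^-5 M
pH = −log(5.98 × 10^-5) = 4.22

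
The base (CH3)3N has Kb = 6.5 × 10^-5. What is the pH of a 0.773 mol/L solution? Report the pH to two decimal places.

pH = 11.85

(CH3)3N + H2O ⇌ (CH3)3NH+ + OH-
Let x = [OH-] at equilibrium. Kb = x²/(0.773 − x).
Since Kb ≪ C₀, x ≈ √(Kb·C₀) = 7.09 × 10^-3 M.
Check: 0.92% ionized — well under 5%, approximation valid.
pOH = 2.15, so pH = 14.00 − pOH = 11.85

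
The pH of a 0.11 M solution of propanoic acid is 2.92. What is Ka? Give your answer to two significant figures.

[H+] = 10^(-2.92) = 1.20 × 10^-3 M
At equilibrium [HA] = 0.11 − 1.20 × 10^-3 = 1.09 × 10^-1 M
Ka = [H+][A-]/[HA] = (1.20 × 10^-3)² / 1.09 × 10^-1 = 1.3 × 10^-5

Ka = 1.3 × 10^-5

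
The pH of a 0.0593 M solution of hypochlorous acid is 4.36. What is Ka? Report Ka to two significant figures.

[H+] = 10^(-4.36) = 4.37 × 10^-5 M
At equilibrium [HA] = 0.0593 − 4.37 × 10^-5 = 5.93 × 10^-2 M
Ka = [H+][A-]/[HA] = (4.37 × 10^-5)² / 5.93 × 10^-2 = 3.2 × 10^-8

Ka = 3.2 × 10^-8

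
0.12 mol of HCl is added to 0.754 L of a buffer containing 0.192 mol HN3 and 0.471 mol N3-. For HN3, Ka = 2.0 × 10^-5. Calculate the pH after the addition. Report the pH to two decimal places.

pH = 4.75

Added H+ converts N3- to HN3: HN3 → 0.312 mol, N3- → 0.351 mol.
pKa = −log(2.0 × 10^-5) = 4.699
pH = pKa + log([A⁻]/[HA]) = 4.699 + log(0.351/0.312) = 4.699 +0.051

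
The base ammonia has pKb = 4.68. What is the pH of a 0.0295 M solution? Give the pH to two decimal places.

NH3 + H2O ⇌ NH4+ + OH-
Kb = 10^(−4.68) = 2.09 × 10^-5
From the ICE table, Kb = [OH-]²/(0.0295 − [OH-]) = 2.09 × 10^-5.
Neglecting [OH-] in the denominator: [OH-] = √(2.09 × 10^-5 × 0.0295) = 7.85 × 10^-4 M
pOH = −log(7.85 × 10^-4) = 3.11; pH = 14.00 − 3.11 = 10.89

pH = 10.89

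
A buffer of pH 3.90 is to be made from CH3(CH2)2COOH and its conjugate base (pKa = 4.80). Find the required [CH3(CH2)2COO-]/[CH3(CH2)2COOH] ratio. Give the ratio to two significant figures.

pH = pKa + log(r) ⇒ log(r) = 3.90 − 4.80 = -0.90
r = [CH3(CH2)2COO-]/[CH3(CH2)2COOH] = 10^(-0.90) = 0.126

ratio = 0.13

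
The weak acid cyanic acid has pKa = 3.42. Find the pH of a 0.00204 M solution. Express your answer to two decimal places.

HOCN ⇌ OCN- + H+
Ka = 10^(−3.42) = 3.80 × 10^-4
Ka = [H+]²/(0.00204 − [H+]) = 3.80 × 10^-4
[H+] is not negligible relative to C₀; solve [H+]² + 0.00038·[H+] − 7.75e-07 = 0.
[H+] = [−0.00038 + √(0.00038² + 3.1e-06)]/2 = 7.11 × 10^-4 M
pH = −log[H+] = −log(7.11 × 10^-4) = 3.15

pH = 3.15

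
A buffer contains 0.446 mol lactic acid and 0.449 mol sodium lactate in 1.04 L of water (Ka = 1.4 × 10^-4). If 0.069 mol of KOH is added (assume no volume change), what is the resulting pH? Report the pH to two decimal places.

pH = 3.99

OH- converts CH3CH(OH)COOH to CH3CH(OH)COO-: CH3CH(OH)COOH → 0.377 mol, CH3CH(OH)COO- → 0.518 mol.
pKa = −log(1.4 × 10^-4) = 3.854
Henderson–Hasselbalch with mole ratio 0.518/0.377: pH = 3.854 + (+0.138)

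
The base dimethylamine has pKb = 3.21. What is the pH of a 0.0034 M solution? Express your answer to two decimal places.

pH = 11.07

(CH3)2NH + H2O ⇌ (CH3)2NH2+ + OH-
Kb = 10^(−3.21) = 6.17 × 10^-4
Kb = [OH-]²/(0.0034 − [OH-]) = 6.17 × 10^-4
The 5% rule fails; solving [OH-]² + Kb·[OH-] − Kb·C₀ = 0 exactly:
[OH-] = (−Kb + √(Kb² + 4·Kb·C₀))/2 = 1.17 × 10^-3 M
pOH = −log(1.17 × 10^-3) = 2.93; pH = 14.00 − 2.93 = 11.07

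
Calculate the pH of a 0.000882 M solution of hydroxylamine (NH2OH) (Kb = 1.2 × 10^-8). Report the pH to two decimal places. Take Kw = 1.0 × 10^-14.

pH = 8.51

NH2OH + H2O ⇌ NH3OH+ + OH-
From the ICE table, Kb = [OH-]²/(0.000882 − [OH-]) = 1.2 × 10^-8.
Since Kb ≪ C₀, [OH-] ≈ √(Kb·C₀) = 3.25 × 10^-6 M.
pOH = −log(3.25 × 10^-6) = 5.49; pH = 14.00 − 5.49 = 8.51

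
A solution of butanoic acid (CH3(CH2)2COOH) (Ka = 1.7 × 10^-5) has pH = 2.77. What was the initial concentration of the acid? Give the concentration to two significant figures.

C₀ = 1.7 × 10^-1 M

[H+] = 10^(-2.77) = 1.70 × 10^-3 M = x
Ka = x²/(C₀ − x) ⇒ C₀ = x + x²/Ka
C₀ = 1.70 × 10^-3 + (1.70 × 10^-3)²/(1.7 × 10^-5) = 1.72 × 10^-1 M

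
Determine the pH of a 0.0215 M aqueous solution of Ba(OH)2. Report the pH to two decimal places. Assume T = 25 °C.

pH = 12.63

Ba(OH)2 is a strong base (each formula unit releases 2 OH-); [OH-] = 0.043 M.
pOH = -log(0.043) = 1.37
pH = 14.00 - 1.37 = 12.63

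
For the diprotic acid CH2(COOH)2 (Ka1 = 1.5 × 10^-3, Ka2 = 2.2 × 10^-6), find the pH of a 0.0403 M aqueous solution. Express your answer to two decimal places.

pH = 2.15

Ka1 ≫ Ka2, so treat the first dissociation as the only significant source of H+.
Ka1 = x²/(0.0403 − x) = 1.5 × 10^-3
Solving the quadratic: x = (−Ka1 + √(Ka1² + 4·Ka1·C₀))/2 = 7.06 × 10^-3 M
pH = −log(7.06 × 10^-3) = 2.15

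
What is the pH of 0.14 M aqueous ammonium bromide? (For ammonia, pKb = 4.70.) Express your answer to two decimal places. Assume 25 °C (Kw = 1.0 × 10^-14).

pH = 5.08

NH4+ is the conjugate acid of the weak base NH3.
Kb = 10^(−4.70) = 2.00 × 10^-5
Ka = Kw/Kb = 1.0×10^-14 / 2.00 × 10^-5 = 5.00 × 10^-10
Ka = [H+]²/(0.14 − [H+]) = 5.00 × 10^-10
Neglecting [H+] in the denominator: [H+] = √(5.00 × 10^-10 × 0.14) = 8.37 × 10^-6 M
([H+]/C₀ = 0.006% < 5%, so the approximation holds.)
pH = −log(8.37 × 10^-6) = 5.08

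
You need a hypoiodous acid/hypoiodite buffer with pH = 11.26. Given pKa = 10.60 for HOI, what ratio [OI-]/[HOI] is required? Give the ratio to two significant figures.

pH = pKa + log(r) ⇒ log(r) = 11.26 − 10.60 = +0.66
r = [OI-]/[HOI] = 10^(+0.66) = 4.57

ratio = 4.6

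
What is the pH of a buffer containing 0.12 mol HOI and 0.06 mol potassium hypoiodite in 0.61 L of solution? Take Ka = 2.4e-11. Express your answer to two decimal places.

pKa = −log(2.4 × 10^-11) = 10.620
Using pH = pKa + log([base]/[acid]) with [base]/[acid] = 0.06/0.12:
pH = 10.620 + (-0.301) = 10.32

pH = 10.32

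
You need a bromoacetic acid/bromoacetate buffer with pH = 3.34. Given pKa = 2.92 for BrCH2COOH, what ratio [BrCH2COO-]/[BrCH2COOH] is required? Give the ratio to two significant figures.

ratio = 2.6

pH = pKa + log(r) ⇒ log(r) = 3.34 − 2.92 = +0.42
r = [BrCH2COO-]/[BrCH2COOH] = 10^(+0.42) = 2.63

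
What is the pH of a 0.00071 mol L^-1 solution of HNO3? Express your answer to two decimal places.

pH = 3.15

HNO3 is a strong acid and dissociates completely, so [H+] = 0.00071 M.
pH = -log(0.00071) = 3.15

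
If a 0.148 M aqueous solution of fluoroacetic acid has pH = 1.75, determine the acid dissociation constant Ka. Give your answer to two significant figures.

[H+] = 10^(-1.75) = 1.78 × 10^-2 M
At equilibrium [HA] = 0.148 − 1.78 × 10^-2 = 1.30 × 10^-1 M
Ka = [H+][A-]/[HA] = (1.78 × 10^-2)² / 1.30 × 10^-1 = 2.4 × 10^-3

Ka = 2.4 × 10^-3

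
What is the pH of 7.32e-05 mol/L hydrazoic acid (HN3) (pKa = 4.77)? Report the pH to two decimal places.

HN3 ⇌ N3- + H+
Ka = 10^(−4.77) = 1.70 × 10^-5
Let x = [H+] at equilibrium. Ka = x²/(7.32e-05 − x).
x is not negligible relative to C₀; solve x² + 1.7e-05·x − 1.24e-09 = 0.
x = [−1.7e-05 + √(1.7e-05² + 4.98e-09)]/2 = 2.78 × 10^-5 M
pH = −log(2.78 × 10^-5) = 4.56

pH = 4.56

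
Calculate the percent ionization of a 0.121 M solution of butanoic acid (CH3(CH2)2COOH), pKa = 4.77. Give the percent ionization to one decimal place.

1.2%

CH3(CH2)2COOH ⇌ CH3(CH2)2COO- + H+; let x = [H+] at equilibrium.
Ka = 10^(−4.77) = 1.70 × 10^-5
x ≈ √(Ka·C₀) = √(1.70 × 10^-5 × 0.121) = 1.43 × 10^-3 M
% ionization = x/C₀ × 100% = 1.43 × 10^-3/0.121 × 100% = 1.2%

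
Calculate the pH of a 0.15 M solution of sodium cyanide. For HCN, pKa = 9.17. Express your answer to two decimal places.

CN- is the conjugate base of the weak acid HCN.
Ka = 10^(−9.17) = 6.76 × 10^-10
Kb = Kw/Ka = 1.0×10^-14 / 6.76 × 10^-10 = 1.48 × 10^-5
Kb = x²/(0.15 − x) = 1.48 × 10^-5
Neglecting x in the denominator: x = √(1.48 × 10^-5 × 0.15) = 1.49 × 10^-3 M
pOH = 2.83, so pH = 14.00 − pOH = 11.17

pH = 11.17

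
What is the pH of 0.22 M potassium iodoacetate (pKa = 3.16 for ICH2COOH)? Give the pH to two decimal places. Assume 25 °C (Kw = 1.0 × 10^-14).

pH = 8.25

ICH2COO- is the conjugate base of the weak acid ICH2COOH.
Ka = 10^(−3.16) = 6.92 × 10^-4
Kb = Kw/Ka = 1.0×10^-14 / 6.92 × 10^-4 = 1.45 × 10^-11
Kb = [OH-]²/(0.22 − [OH-]) = 1.45 × 10^-11
Assume [OH-] ≪ 0.22: [OH-] ≈ √(1.45 × 10^-11 × 0.22) = 1.79 × 10^-6 M
pOH = 5.75, so pH = 14.00 − pOH = 8.25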